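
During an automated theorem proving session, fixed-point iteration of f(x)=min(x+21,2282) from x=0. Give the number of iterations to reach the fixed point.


Step 1: x=0, cap=2282, increment=21
Step 2: x grows by 21 each step until capped at 2282; fixed point is x=2282
Step 3: iterations = ceil(2282/21) = 109

109


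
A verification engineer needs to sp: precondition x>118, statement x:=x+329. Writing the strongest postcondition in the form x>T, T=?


Formula: sp(P, x:=E) = exists old_x. (x = E[old_x/x]) AND P[old_x/x] (old_x is the value of x before the assignment; eliminate old_x by solving x = E[old_x/x] for old_x)
Step 1: Precondition P: x>118, i.e. old_x > 118
Step 2: Assignment gives x = old_x + 329, so old_x = x - 329
Step 3: Substitute into P: x - 329 > 118
Step 4: Simplify: x > 118+329 = 447

447


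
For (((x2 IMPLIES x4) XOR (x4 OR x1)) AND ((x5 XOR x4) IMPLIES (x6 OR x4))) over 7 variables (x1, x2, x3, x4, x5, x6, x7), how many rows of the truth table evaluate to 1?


Formula: (((x2 IMPLIES x4) XOR (x4 OR x1)) AND ((x5 XOR x4) IMPLIES (x6 OR x4))) over 7 vars (128 rows)
Evaluate each row (x1, x2, x3, x4, x5, x6, x7 as bits, MSB first):
  row 0 [0000000]: (((0 IMPLIES 0) XOR (0 OR 0)) AND ((0 XOR 0) IMPLIES (0 OR 0))) -> 1
  row 1 [0000001]: (((0 IMPLIES 0) XOR (0 OR 0)) AND ((0 XOR 0) IMPLIES (0 OR 0))) -> 1
  row 2 [0000010]: (((0 IMPLIES 0) XOR (0 OR 0)) AND ((0 XOR 0) IMPLIES (1 OR 0))) -> 1
  row 3 [0000011]: (((0 IMPLIES 0) XOR (0 OR 0)) AND ((0 XOR 0) IMPLIES (1 OR 0))) -> 1
  row 4 [0000100]: (((0 IMPLIES 0) XOR (0 OR 0)) AND ((1 XOR 0) IMPLIES (0 OR 0))) -> 0
  (every remaining row is evaluated the same way; all 128 results are listed next)
Full result column, 8 rows per line (x1,x2,x3,x4 fixed per line; x5,x6,x7 runs 000..111 left to right):
  rows 0-7 [x1,x2,x3,x4=0000]: 11110011  (ones: 6)
  rows 8-15 [x1,x2,x3,x4=0001]: 00000000  (ones: 0)
  rows 16-23 [x1,x2,x3,x4=0010]: 11110011  (ones: 6)
  rows 24-31 [x1,x2,x3,x4=0011]: 00000000  (ones: 0)
  rows 32-39 [x1,x2,x3,x4=0100]: 00000000  (ones: 0)
  rows 40-47 [x1,x2,x3,x4=0101]: 00000000  (ones: 0)
  rows 48-55 [x1,x2,x3,x4=0110]: 00000000  (ones: 0)
  rows 56-63 [x1,x2,x3,x4=0111]: 00000000  (ones: 0)
  rows 64-71 [x1,x2,x3,x4=1000]: 00000000  (ones: 0)
  rows 72-79 [x1,x2,x3,x4=1001]: 00000000  (ones: 0)
  rows 80-87 [x1,x2,x3,x4=1010]: 00000000  (ones: 0)
  rows 88-95 [x1,x2,x3,x4=1011]: 00000000  (ones: 0)
  rows 96-103 [x1,x2,x3,x4=1100]: 11110011  (ones: 6)
  rows 104-111 [x1,x2,x3,x4=1101]: 00000000  (ones: 0)
  rows 112-119 [x1,x2,x3,x4=1110]: 11110011  (ones: 6)
  rows 120-127 [x1,x2,x3,x4=1111]: 00000000  (ones: 0)
Count of 1-rows = 6+0+6+0+0+0+0+0+0+0+0+0+6+0+6+0 = 24

24


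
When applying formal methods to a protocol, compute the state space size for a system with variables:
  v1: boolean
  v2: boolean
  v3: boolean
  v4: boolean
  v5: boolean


State space = product of domain sizes of all variables.
Domain sizes:
  v1 (boolean): 2
  v2 (boolean): 2
  v3 (boolean): 2
  v4 (boolean): 2
  v5 (boolean): 2
Product = 2 * 2 * 2 * 2 * 2 = 32

32


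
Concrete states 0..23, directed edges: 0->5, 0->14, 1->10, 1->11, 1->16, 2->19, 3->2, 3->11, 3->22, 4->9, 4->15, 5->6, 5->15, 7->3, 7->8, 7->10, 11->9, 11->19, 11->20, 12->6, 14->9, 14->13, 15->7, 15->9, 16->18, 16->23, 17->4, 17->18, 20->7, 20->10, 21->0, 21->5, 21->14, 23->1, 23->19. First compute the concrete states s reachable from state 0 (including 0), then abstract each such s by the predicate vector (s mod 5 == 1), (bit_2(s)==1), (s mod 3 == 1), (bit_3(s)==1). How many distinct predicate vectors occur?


BFS from 0:
Concrete reachable: {0, 2, 3, 5, 6, 7, 8, 9, 10, 11, 13, 14, 15, 19, 20, 22}
Abstract via predicates (s mod 5 == 1), (bit_2(s)==1), (s mod 3 == 1), (bit_3(s)==1):
  (0,0,0,0) <- {0, 2, 3}
  (0,0,0,1) <- {8, 9}
  (0,0,1,0) <- {19}
  (0,0,1,1) <- {10}
  (0,1,0,0) <- {5, 20}
  (0,1,0,1) <- {14, 15}
  (0,1,1,0) <- {7, 22}
  (0,1,1,1) <- {13}
  (1,0,0,1) <- {11}
  (1,1,0,0) <- {6}
Distinct abstract states = 10

10


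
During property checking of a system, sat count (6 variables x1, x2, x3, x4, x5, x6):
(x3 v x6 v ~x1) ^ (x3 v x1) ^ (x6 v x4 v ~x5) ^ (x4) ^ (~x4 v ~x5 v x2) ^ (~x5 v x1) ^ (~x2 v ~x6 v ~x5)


CNF with 7 clauses over 6 vars (64 assignments).
An assignment satisfies CNF iff every clause has >=1 true literal.
Check each row (bits = x1,x2,x3,x4,x5,x6; clause T/F shown):
  row 0 [000000]: clauses=TFTFTTT -> 0
  row 1 [000001]: clauses=TFTFTTT -> 0
  row 2 [000010]: clauses=TFFFTFT -> 0
  row 3 [000011]: clauses=TFTFTFT -> 0
  row 4 [000100]: clauses=TFTTTTT -> 0
  (every remaining row is evaluated the same way; all 64 results are listed next)
Full result column, 8 rows per line (x1,x2,x3 fixed per line; x4,x5,x6 runs 000..111 left to right):
  rows 0-7 [x1,x2,x3=000]: 00000000  (ones: 0)
  rows 8-15 [x1,x2,x3=001]: 00001100  (ones: 2)
  rows 16-23 [x1,x2,x3=010]: 00000000  (ones: 0)
  rows 24-31 [x1,x2,x3=011]: 00001100  (ones: 2)
  rows 32-39 [x1,x2,x3=100]: 00000100  (ones: 1)
  rows 40-47 [x1,x2,x3=101]: 00001100  (ones: 2)
  rows 48-55 [x1,x2,x3=110]: 00000100  (ones: 1)
  rows 56-63 [x1,x2,x3=111]: 00001110  (ones: 3)
Satisfying assignments = 0+2+0+2+1+2+1+3 = 11

11


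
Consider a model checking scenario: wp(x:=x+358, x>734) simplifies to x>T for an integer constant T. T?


Formula: wp(x:=E, P) = P[E/x] (substitute E for x in postcondition)
Step 1: Postcondition: x>734
Step 2: Substitute x+358 for x: x+358>734
Step 3: Solve for x: x > 734-358 = 376

376


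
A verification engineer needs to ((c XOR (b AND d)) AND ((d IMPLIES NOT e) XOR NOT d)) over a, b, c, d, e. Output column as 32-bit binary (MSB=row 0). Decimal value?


Formula: ((c XOR (b AND d)) AND ((d IMPLIES NOT e) XOR NOT d)) over a, b, c, d, e (32 rows)
Evaluate each row (bits = a,b,c,d,e, MSB first):
  row 0 [00000]: ((0 XOR (0 AND 0)) AND ((0 IMPLIES NOT 0) XOR NOT 0)) -> 0
  row 1 [00001]: ((0 XOR (0 AND 0)) AND ((0 IMPLIES NOT 1) XOR NOT 0)) -> 0
  row 2 [00010]: ((0 XOR (0 AND 1)) AND ((1 IMPLIES NOT 0) XOR NOT 1)) -> 0
  row 3 [00011]: ((0 XOR (0 AND 1)) AND ((1 IMPLIES NOT 1) XOR NOT 1)) -> 0
  row 4 [00100]: ((1 XOR (0 AND 0)) AND ((0 IMPLIES NOT 0) XOR NOT 0)) -> 0
  row 5 [00101]: ((1 XOR (0 AND 0)) AND ((0 IMPLIES NOT 1) XOR NOT 0)) -> 0
  row 6 [00110]: ((1 XOR (0 AND 1)) AND ((1 IMPLIES NOT 0) XOR NOT 1)) -> 1
  row 7 [00111]: ((1 XOR (0 AND 1)) AND ((1 IMPLIES NOT 1) XOR NOT 1)) -> 0
  row 8 [01000]: ((0 XOR (1 AND 0)) AND ((0 IMPLIES NOT 0) XOR NOT 0)) -> 0
  row 9 [01001]: ((0 XOR (1 AND 0)) AND ((0 IMPLIES NOT 1) XOR NOT 0)) -> 0
  row 10 [01010]: ((0 XOR (1 AND 1)) AND ((1 IMPLIES NOT 0) XOR NOT 1)) -> 1
  row 11 [01011]: ((0 XOR (1 AND 1)) AND ((1 IMPLIES NOT 1) XOR NOT 1)) -> 0
  row 12 [01100]: ((1 XOR (1 AND 0)) AND ((0 IMPLIES NOT 0) XOR NOT 0)) -> 0
  row 13 [01101]: ((1 XOR (1 AND 0)) AND ((0 IMPLIES NOT 1) XOR NOT 0)) -> 0
  row 14 [01110]: ((1 XOR (1 AND 1)) AND ((1 IMPLIES NOT 0) XOR NOT 1)) -> 0
  row 15 [01111]: ((1 XOR (1 AND 1)) AND ((1 IMPLIES NOT 1) XOR NOT 1)) -> 0
  row 16 [10000]: ((0 XOR (0 AND 0)) AND ((0 IMPLIES NOT 0) XOR NOT 0)) -> 0
  row 17 [10001]: ((0 XOR (0 AND 0)) AND ((0 IMPLIES NOT 1) XOR NOT 0)) -> 0
  row 18 [10010]: ((0 XOR (0 AND 1)) AND ((1 IMPLIES NOT 0) XOR NOT 1)) -> 0
  row 19 [10011]: ((0 XOR (0 AND 1)) AND ((1 IMPLIES NOT 1) XOR NOT 1)) -> 0
  row 20 [10100]: ((1 XOR (0 AND 0)) AND ((0 IMPLIES NOT 0) XOR NOT 0)) -> 0
  row 21 [10101]: ((1 XOR (0 AND 0)) AND ((0 IMPLIES NOT 1) XOR NOT 0)) -> 0
  row 22 [10110]: ((1 XOR (0 AND 1)) AND ((1 IMPLIES NOT 0) XOR NOT 1)) -> 1
  row 23 [10111]: ((1 XOR (0 AND 1)) AND ((1 IMPLIES NOT 1) XOR NOT 1)) -> 0
  row 24 [11000]: ((0 XOR (1 AND 0)) AND ((0 IMPLIES NOT 0) XOR NOT 0)) -> 0
  row 25 [11001]: ((0 XOR (1 AND 0)) AND ((0 IMPLIES NOT 1) XOR NOT 0)) -> 0
  row 26 [11010]: ((0 XOR (1 AND 1)) AND ((1 IMPLIES NOT 0) XOR NOT 1)) -> 1
  row 27 [11011]: ((0 XOR (1 AND 1)) AND ((1 IMPLIES NOT 1) XOR NOT 1)) -> 0
  row 28 [11100]: ((1 XOR (1 AND 0)) AND ((0 IMPLIES NOT 0) XOR NOT 0)) -> 0
  row 29 [11101]: ((1 XOR (1 AND 0)) AND ((0 IMPLIES NOT 1) XOR NOT 0)) -> 0
  row 30 [11110]: ((1 XOR (1 AND 1)) AND ((1 IMPLIES NOT 0) XOR NOT 1)) -> 0
  row 31 [11111]: ((1 XOR (1 AND 1)) AND ((1 IMPLIES NOT 1) XOR NOT 1)) -> 0
Full result column, 4 rows per line (a,b,c fixed per line; d,e runs 00..11 left to right):
  rows 0-3 [a,b,c=000]: 0000  = hex 0
  rows 4-7 [a,b,c=001]: 0010  = hex 2
  rows 8-11 [a,b,c=010]: 0010  = hex 2
  rows 12-15 [a,b,c=011]: 0000  = hex 0
  rows 16-19 [a,b,c=100]: 0000  = hex 0
  rows 20-23 [a,b,c=101]: 0010  = hex 2
  rows 24-27 [a,b,c=110]: 0010  = hex 2
  rows 28-31 [a,b,c=111]: 0000  = hex 0
Output column (row 0 .. row 31) = 00000010001000000000001000100000
Output column grouped in 4s = 0000 0010 0010 0000 0000 0010 0010 0000 = 0x02200220
Convert to decimal digit by digit (value = value*16 + digit):
  0 -> 0
  0*16 + 2 = 2
  2*16 + 2 = 34
  34*16 + 0 = 544
  544*16 + 0 = 8704
  8704*16 + 2 = 139266
  139266*16 + 2 = 2228258
  2228258*16 + 0 = 35652128
Decimal = 35652128

35652128


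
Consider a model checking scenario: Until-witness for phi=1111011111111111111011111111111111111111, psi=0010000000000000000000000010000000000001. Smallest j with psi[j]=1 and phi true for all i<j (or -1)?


(phi U psi) at 0: need smallest j with psi[j]=1 and phi[i]=1 for all i in [0,j).
Scan from step 0:
  step 0: phi=1, psi=0 -> continue
  step 1: phi=1, psi=0 -> continue
  step 2: psi=1 and phi held for [0,2) -> witness found
Witness step = 2

2


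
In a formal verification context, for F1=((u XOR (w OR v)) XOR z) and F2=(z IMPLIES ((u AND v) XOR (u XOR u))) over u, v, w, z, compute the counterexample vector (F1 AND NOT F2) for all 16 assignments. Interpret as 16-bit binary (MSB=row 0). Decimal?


F1 = ((u XOR (w OR v)) XOR z)
F2 = (z IMPLIES ((u AND v) XOR (u XOR u)))
Counterexample to F1=>F2 is where F1=1 and F2=0.
Evaluate each row (bits = u,v,w,z, MSB first):
  row 0 [0000]: F1=0 F2=1 -> F1&~F2 -> 0
  row 1 [0001]: F1=1 F2=0 -> F1&~F2 -> 1
  row 2 [0010]: F1=1 F2=1 -> F1&~F2 -> 0
  row 3 [0011]: F1=0 F2=0 -> F1&~F2 -> 0
  row 4 [0100]: F1=1 F2=1 -> F1&~F2 -> 0
  row 5 [0101]: F1=0 F2=0 -> F1&~F2 -> 0
  row 6 [0110]: F1=1 F2=1 -> F1&~F2 -> 0
  row 7 [0111]: F1=0 F2=0 -> F1&~F2 -> 0
  row 8 [1000]: F1=1 F2=1 -> F1&~F2 -> 0
  row 9 [1001]: F1=0 F2=0 -> F1&~F2 -> 0
  row 10 [1010]: F1=0 F2=1 -> F1&~F2 -> 0
  row 11 [1011]: F1=1 F2=0 -> F1&~F2 -> 1
  row 12 [1100]: F1=0 F2=1 -> F1&~F2 -> 0
  row 13 [1101]: F1=1 F2=1 -> F1&~F2 -> 0
  row 14 [1110]: F1=0 F2=1 -> F1&~F2 -> 0
  row 15 [1111]: F1=1 F2=1 -> F1&~F2 -> 0
Full result column, 4 rows per line (u,v fixed per line; w,z runs 00..11 left to right):
  rows 0-3 [u,v=00]: 0100  = hex 4
  rows 4-7 [u,v=01]: 0000  = hex 0
  rows 8-11 [u,v=10]: 0001  = hex 1
  rows 12-15 [u,v=11]: 0000  = hex 0
Counterexample vector (row 0 .. row 15) = 0100000000010000
Output column grouped in 4s = 0100 0000 0001 0000 = 0x4010
Convert to decimal digit by digit (value = value*16 + digit):
  4 -> 4
  4*16 + 0 = 64
  64*16 + 1 = 1025
  1025*16 + 0 = 16400
Decimal = 16400

16400


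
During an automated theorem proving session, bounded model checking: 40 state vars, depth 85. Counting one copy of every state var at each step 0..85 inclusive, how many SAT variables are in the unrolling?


BMC unrolls to depth k, creating one copy of each state var for steps 0..k.
Step count = 85 + 1 = 86 (steps 0 through 85)
Vars per step = 40
Total = 40 * 86 = 3440

3440


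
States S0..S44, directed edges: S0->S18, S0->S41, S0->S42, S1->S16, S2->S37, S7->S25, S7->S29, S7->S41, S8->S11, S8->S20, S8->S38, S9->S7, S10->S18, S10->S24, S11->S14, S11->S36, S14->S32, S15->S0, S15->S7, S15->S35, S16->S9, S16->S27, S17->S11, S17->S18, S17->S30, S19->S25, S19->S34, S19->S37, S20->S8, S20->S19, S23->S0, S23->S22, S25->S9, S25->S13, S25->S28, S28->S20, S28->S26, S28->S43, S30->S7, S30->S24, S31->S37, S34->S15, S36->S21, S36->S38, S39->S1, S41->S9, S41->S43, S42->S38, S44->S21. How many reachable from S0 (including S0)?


BFS from S0:
  layer 0: {S0}
  layer 1: {S18, S41, S42}
  layer 2: {S9, S38, S43}
  layer 3: {S7}
  layer 4: {S25, S29}
  layer 5: {S13, S28}
  layer 6: {S20, S26}
  layer 7: {S8, S19}
  layer 8: {S11, S34, S37}
  layer 9: {S14, S15, S36}
  layer 10: {S21, S32, S35}
Reachable set: {S0, S7, S8, S9, S11, S13, S14, S15, S18, S19, S20, S21, S25, S26, S28, S29, S32, S34, S35, S36, S37, S38, S41, S42, S43}
Count = 25

25


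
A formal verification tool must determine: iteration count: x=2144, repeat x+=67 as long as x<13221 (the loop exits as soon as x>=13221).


Step 1: x goes from 2144 toward 13221 by 67; the body runs while x<13221, so iterations = ceil((bound-start)/step)
Step 2: Distance=11077
Step 3: ceil(11077/67)=166

166


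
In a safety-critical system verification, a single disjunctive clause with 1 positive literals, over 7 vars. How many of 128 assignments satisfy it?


Step 1: Total=2^7=128
Step 2: Unsat when all 1 false: 2^6=64
Step 3: Sat=128-64=64

64


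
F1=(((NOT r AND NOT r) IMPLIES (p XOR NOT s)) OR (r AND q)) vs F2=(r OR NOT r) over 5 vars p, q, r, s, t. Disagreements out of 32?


F1 = (((NOT r AND NOT r) IMPLIES (p XOR NOT s)) OR (r AND q))
F2 = (r OR NOT r)
Evaluate both on each of 32 rows (bits = p,q,r,s,t):
  row 0 [00000]: F1=1 F2=1 -> 0
  row 1 [00001]: F1=1 F2=1 -> 0
  row 2 [00010]: F1=0 F2=1 (differ) -> 1
  row 3 [00011]: F1=0 F2=1 (differ) -> 1
  row 4 [00100]: F1=1 F2=1 -> 0
  row 5 [00101]: F1=1 F2=1 -> 0
  row 6 [00110]: F1=1 F2=1 -> 0
  row 7 [00111]: F1=1 F2=1 -> 0
  row 8 [01000]: F1=1 F2=1 -> 0
  row 9 [01001]: F1=1 F2=1 -> 0
  row 10 [01010]: F1=0 F2=1 (differ) -> 1
  row 11 [01011]: F1=0 F2=1 (differ) -> 1
  row 12 [01100]: F1=1 F2=1 -> 0
  row 13 [01101]: F1=1 F2=1 -> 0
  row 14 [01110]: F1=1 F2=1 -> 0
  row 15 [01111]: F1=1 F2=1 -> 0
  row 16 [10000]: F1=0 F2=1 (differ) -> 1
  row 17 [10001]: F1=0 F2=1 (differ) -> 1
  row 18 [10010]: F1=1 F2=1 -> 0
  row 19 [10011]: F1=1 F2=1 -> 0
  row 20 [10100]: F1=1 F2=1 -> 0
  row 21 [10101]: F1=1 F2=1 -> 0
  row 22 [10110]: F1=1 F2=1 -> 0
  row 23 [10111]: F1=1 F2=1 -> 0
  row 24 [11000]: F1=0 F2=1 (differ) -> 1
  row 25 [11001]: F1=0 F2=1 (differ) -> 1
  row 26 [11010]: F1=1 F2=1 -> 0
  row 27 [11011]: F1=1 F2=1 -> 0
  row 28 [11100]: F1=1 F2=1 -> 0
  row 29 [11101]: F1=1 F2=1 -> 0
  row 30 [11110]: F1=1 F2=1 -> 0
  row 31 [11111]: F1=1 F2=1 -> 0
Full result column, 8 rows per line (p,q fixed per line; r,s,t runs 000..111 left to right):
  rows 0-7 [p,q=00]: 00110000  (ones: 2)
  rows 8-15 [p,q=01]: 00110000  (ones: 2)
  rows 16-23 [p,q=10]: 11000000  (ones: 2)
  rows 24-31 [p,q=11]: 11000000  (ones: 2)
Disagreements = 2+2+2+2 = 8

8


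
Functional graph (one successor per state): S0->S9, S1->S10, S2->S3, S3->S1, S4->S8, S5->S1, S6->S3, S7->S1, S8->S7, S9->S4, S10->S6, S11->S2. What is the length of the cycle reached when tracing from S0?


Trace from S0 until a state repeats:
  S0 -> S9 -> S4 -> S8 -> S7 -> S1 -> S10 -> S6 -> S3 -> S1
S1 first seen at step 5, revisited at step 9.
Cycle length = 9 - 5 = 4

4


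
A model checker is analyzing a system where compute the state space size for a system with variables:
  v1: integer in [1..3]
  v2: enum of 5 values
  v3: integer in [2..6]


State space = product of domain sizes of all variables.
Domain sizes:
  v1 (integer in [1..3]): 3
  v2 (enum of 5 values): 5
  v3 (integer in [2..6]): 5
Product = 3 * 5 * 5 = 75

75


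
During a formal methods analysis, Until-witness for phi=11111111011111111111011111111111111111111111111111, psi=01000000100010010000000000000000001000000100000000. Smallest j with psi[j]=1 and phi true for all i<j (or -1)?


(phi U psi) at 0: need smallest j with psi[j]=1 and phi[i]=1 for all i in [0,j).
Scan from step 0:
  step 0: phi=1, psi=0 -> continue
  step 1: psi=1 and phi held for [0,1) -> witness found
Witness step = 1

1


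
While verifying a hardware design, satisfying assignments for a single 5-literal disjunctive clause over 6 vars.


Step 1: Total=2^6=64
Step 2: Unsat when all 5 false: 2^1=2
Step 3: Sat=64-2=62

62


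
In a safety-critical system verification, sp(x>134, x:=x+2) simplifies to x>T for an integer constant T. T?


Formula: sp(P, x:=E) = exists old_x. (x = E[old_x/x]) AND P[old_x/x] (old_x is the value of x before the assignment; eliminate old_x by solving x = E[old_x/x] for old_x)
Step 1: Precondition P: x>134, i.e. old_x > 134
Step 2: Assignment gives x = old_x + 2, so old_x = x - 2
Step 3: Substitute into P: x - 2 > 134
Step 4: Simplify: x > 134+2 = 136

136


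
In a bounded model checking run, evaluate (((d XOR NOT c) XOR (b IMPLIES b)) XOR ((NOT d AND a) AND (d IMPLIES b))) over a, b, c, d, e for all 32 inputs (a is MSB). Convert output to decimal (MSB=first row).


Formula: (((d XOR NOT c) XOR (b IMPLIES b)) XOR ((NOT d AND a) AND (d IMPLIES b))) over a, b, c, d, e (32 rows)
Evaluate each row (bits = a,b,c,d,e, MSB first):
  row 0 [00000]: (((0 XOR NOT 0) XOR (0 IMPLIES 0)) XOR ((NOT 0 AND 0) AND (0 IMPLIES 0))) -> 0
  row 1 [00001]: (((0 XOR NOT 0) XOR (0 IMPLIES 0)) XOR ((NOT 0 AND 0) AND (0 IMPLIES 0))) -> 0
  row 2 [00010]: (((1 XOR NOT 0) XOR (0 IMPLIES 0)) XOR ((NOT 1 AND 0) AND (1 IMPLIES 0))) -> 1
  row 3 [00011]: (((1 XOR NOT 0) XOR (0 IMPLIES 0)) XOR ((NOT 1 AND 0) AND (1 IMPLIES 0))) -> 1
  row 4 [00100]: (((0 XOR NOT 1) XOR (0 IMPLIES 0)) XOR ((NOT 0 AND 0) AND (0 IMPLIES 0))) -> 1
  row 5 [00101]: (((0 XOR NOT 1) XOR (0 IMPLIES 0)) XOR ((NOT 0 AND 0) AND (0 IMPLIES 0))) -> 1
  row 6 [00110]: (((1 XOR NOT 1) XOR (0 IMPLIES 0)) XOR ((NOT 1 AND 0) AND (1 IMPLIES 0))) -> 0
  row 7 [00111]: (((1 XOR NOT 1) XOR (0 IMPLIES 0)) XOR ((NOT 1 AND 0) AND (1 IMPLIES 0))) -> 0
  row 8 [01000]: (((0 XOR NOT 0) XOR (1 IMPLIES 1)) XOR ((NOT 0 AND 0) AND (0 IMPLIES 1))) -> 0
  row 9 [01001]: (((0 XOR NOT 0) XOR (1 IMPLIES 1)) XOR ((NOT 0 AND 0) AND (0 IMPLIES 1))) -> 0
  row 10 [01010]: (((1 XOR NOT 0) XOR (1 IMPLIES 1)) XOR ((NOT 1 AND 0) AND (1 IMPLIES 1))) -> 1
  row 11 [01011]: (((1 XOR NOT 0) XOR (1 IMPLIES 1)) XOR ((NOT 1 AND 0) AND (1 IMPLIES 1))) -> 1
  row 12 [01100]: (((0 XOR NOT 1) XOR (1 IMPLIES 1)) XOR ((NOT 0 AND 0) AND (0 IMPLIES 1))) -> 1
  row 13 [01101]: (((0 XOR NOT 1) XOR (1 IMPLIES 1)) XOR ((NOT 0 AND 0) AND (0 IMPLIES 1))) -> 1
  row 14 [01110]: (((1 XOR NOT 1) XOR (1 IMPLIES 1)) XOR ((NOT 1 AND 0) AND (1 IMPLIES 1))) -> 0
  row 15 [01111]: (((1 XOR NOT 1) XOR (1 IMPLIES 1)) XOR ((NOT 1 AND 0) AND (1 IMPLIES 1))) -> 0
  row 16 [10000]: (((0 XOR NOT 0) XOR (0 IMPLIES 0)) XOR ((NOT 0 AND 1) AND (0 IMPLIES 0))) -> 1
  row 17 [10001]: (((0 XOR NOT 0) XOR (0 IMPLIES 0)) XOR ((NOT 0 AND 1) AND (0 IMPLIES 0))) -> 1
  row 18 [10010]: (((1 XOR NOT 0) XOR (0 IMPLIES 0)) XOR ((NOT 1 AND 1) AND (1 IMPLIES 0))) -> 1
  row 19 [10011]: (((1 XOR NOT 0) XOR (0 IMPLIES 0)) XOR ((NOT 1 AND 1) AND (1 IMPLIES 0))) -> 1
  row 20 [10100]: (((0 XOR NOT 1) XOR (0 IMPLIES 0)) XOR ((NOT 0 AND 1) AND (0 IMPLIES 0))) -> 0
  row 21 [10101]: (((0 XOR NOT 1) XOR (0 IMPLIES 0)) XOR ((NOT 0 AND 1) AND (0 IMPLIES 0))) -> 0
  row 22 [10110]: (((1 XOR NOT 1) XOR (0 IMPLIES 0)) XOR ((NOT 1 AND 1) AND (1 IMPLIES 0))) -> 0
  row 23 [10111]: (((1 XOR NOT 1) XOR (0 IMPLIES 0)) XOR ((NOT 1 AND 1) AND (1 IMPLIES 0))) -> 0
  row 24 [11000]: (((0 XOR NOT 0) XOR (1 IMPLIES 1)) XOR ((NOT 0 AND 1) AND (0 IMPLIES 1))) -> 1
  row 25 [11001]: (((0 XOR NOT 0) XOR (1 IMPLIES 1)) XOR ((NOT 0 AND 1) AND (0 IMPLIES 1))) -> 1
  row 26 [11010]: (((1 XOR NOT 0) XOR (1 IMPLIES 1)) XOR ((NOT 1 AND 1) AND (1 IMPLIES 1))) -> 1
  row 27 [11011]: (((1 XOR NOT 0) XOR (1 IMPLIES 1)) XOR ((NOT 1 AND 1) AND (1 IMPLIES 1))) -> 1
  row 28 [11100]: (((0 XOR NOT 1) XOR (1 IMPLIES 1)) XOR ((NOT 0 AND 1) AND (0 IMPLIES 1))) -> 0
  row 29 [11101]: (((0 XOR NOT 1) XOR (1 IMPLIES 1)) XOR ((NOT 0 AND 1) AND (0 IMPLIES 1))) -> 0
  row 30 [11110]: (((1 XOR NOT 1) XOR (1 IMPLIES 1)) XOR ((NOT 1 AND 1) AND (1 IMPLIES 1))) -> 0
  row 31 [11111]: (((1 XOR NOT 1) XOR (1 IMPLIES 1)) XOR ((NOT 1 AND 1) AND (1 IMPLIES 1))) -> 0
Full result column, 4 rows per line (a,b,c fixed per line; d,e runs 00..11 left to right):
  rows 0-3 [a,b,c=000]: 0011  = hex 3
  rows 4-7 [a,b,c=001]: 1100  = hex C
  rows 8-11 [a,b,c=010]: 0011  = hex 3
  rows 12-15 [a,b,c=011]: 1100  = hex C
  rows 16-19 [a,b,c=100]: 1111  = hex F
  rows 20-23 [a,b,c=101]: 0000  = hex 0
  rows 24-27 [a,b,c=110]: 1111  = hex F
  rows 28-31 [a,b,c=111]: 0000  = hex 0
Output column (row 0 .. row 31) = 00111100001111001111000011110000
Output column grouped in 4s = 0011 1100 0011 1100 1111 0000 1111 0000 = 0x3C3CF0F0
Convert to decimal digit by digit (value = value*16 + digit):
  3 -> 3
  3*16 + 12 (C) = 60
  60*16 + 3 = 963
  963*16 + 12 (C) = 15420
  15420*16 + 15 (F) = 246735
  246735*16 + 0 = 3947760
  3947760*16 + 15 (F) = 63164175
  63164175*16 + 0 = 1010626800
Decimal = 1010626800

1010626800


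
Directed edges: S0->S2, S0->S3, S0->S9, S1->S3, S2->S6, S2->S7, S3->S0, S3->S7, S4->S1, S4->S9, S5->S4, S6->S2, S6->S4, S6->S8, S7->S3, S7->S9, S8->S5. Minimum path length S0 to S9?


BFS layer-by-layer from S0:
  dist 0: {S0}
  dist 1: {S2, S3, S9}
  -> S9 reached at distance 1
Shortest path length = 1

1


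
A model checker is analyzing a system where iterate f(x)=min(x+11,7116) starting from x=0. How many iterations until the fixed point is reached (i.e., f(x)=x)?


Step 1: x=0, cap=7116, increment=11
Step 2: x grows by 11 each step until capped at 7116; fixed point is x=7116
Step 3: iterations = ceil(7116/11) = 647

647


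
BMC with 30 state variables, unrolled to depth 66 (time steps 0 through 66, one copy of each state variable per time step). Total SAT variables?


BMC unrolls to depth k, creating one copy of each state var for steps 0..k.
Step count = 66 + 1 = 67 (steps 0 through 66)
Vars per step = 30
Total = 30 * 67 = 2010

2010


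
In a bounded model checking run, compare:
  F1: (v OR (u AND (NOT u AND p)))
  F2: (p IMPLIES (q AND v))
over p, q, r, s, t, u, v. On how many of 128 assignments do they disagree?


F1 = (v OR (u AND (NOT u AND p)))
F2 = (p IMPLIES (q AND v))
Evaluate both on each of 128 rows (bits = p,q,r,s,t,u,v):
  row 0 [0000000]: F1=0 F2=1 (differ) -> 1
  row 1 [0000001]: F1=1 F2=1 -> 0
  row 2 [0000010]: F1=0 F2=1 (differ) -> 1
  row 3 [0000011]: F1=1 F2=1 -> 0
  row 4 [0000100]: F1=0 F2=1 (differ) -> 1
  (every remaining row is evaluated the same way; all 128 results are listed next)
Full result column, 8 rows per line (p,q,r,s fixed per line; t,u,v runs 000..111 left to right):
  rows 0-7 [p,q,r,s=0000]: 10101010  (ones: 4)
  rows 8-15 [p,q,r,s=0001]: 10101010  (ones: 4)
  rows 16-23 [p,q,r,s=0010]: 10101010  (ones: 4)
  rows 24-31 [p,q,r,s=0011]: 10101010  (ones: 4)
  rows 32-39 [p,q,r,s=0100]: 10101010  (ones: 4)
  rows 40-47 [p,q,r,s=0101]: 10101010  (ones: 4)
  rows 48-55 [p,q,r,s=0110]: 10101010  (ones: 4)
  rows 56-63 [p,q,r,s=0111]: 10101010  (ones: 4)
  rows 64-71 [p,q,r,s=1000]: 01010101  (ones: 4)
  rows 72-79 [p,q,r,s=1001]: 01010101  (ones: 4)
  rows 80-87 [p,q,r,s=1010]: 01010101  (ones: 4)
  rows 88-95 [p,q,r,s=1011]: 01010101  (ones: 4)
  rows 96-103 [p,q,r,s=1100]: 00000000  (ones: 0)
  rows 104-111 [p,q,r,s=1101]: 00000000  (ones: 0)
  rows 112-119 [p,q,r,s=1110]: 00000000  (ones: 0)
  rows 120-127 [p,q,r,s=1111]: 00000000  (ones: 0)
Disagreements = 4+4+4+4+4+4+4+4+4+4+4+4+0+0+0+0 = 48

48


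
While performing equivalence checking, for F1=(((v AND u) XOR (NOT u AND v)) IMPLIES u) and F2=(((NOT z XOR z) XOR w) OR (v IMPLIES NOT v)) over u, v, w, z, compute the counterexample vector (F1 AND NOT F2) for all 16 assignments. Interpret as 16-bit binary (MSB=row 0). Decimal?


F1 = (((v AND u) XOR (NOT u AND v)) IMPLIES u)
F2 = (((NOT z XOR z) XOR w) OR (v IMPLIES NOT v))
Counterexample to F1=>F2 is where F1=1 and F2=0.
Evaluate each row (bits = u,v,w,z, MSB first):
  row 0 [0000]: F1=1 F2=1 -> F1&~F2 -> 0
  row 1 [0001]: F1=1 F2=1 -> F1&~F2 -> 0
  row 2 [0010]: F1=1 F2=1 -> F1&~F2 -> 0
  row 3 [0011]: F1=1 F2=1 -> F1&~F2 -> 0
  row 4 [0100]: F1=0 F2=1 -> F1&~F2 -> 0
  row 5 [0101]: F1=0 F2=1 -> F1&~F2 -> 0
  row 6 [0110]: F1=0 F2=0 -> F1&~F2 -> 0
  row 7 [0111]: F1=0 F2=0 -> F1&~F2 -> 0
  row 8 [1000]: F1=1 F2=1 -> F1&~F2 -> 0
  row 9 [1001]: F1=1 F2=1 -> F1&~F2 -> 0
  row 10 [1010]: F1=1 F2=1 -> F1&~F2 -> 0
  row 11 [1011]: F1=1 F2=1 -> F1&~F2 -> 0
  row 12 [1100]: F1=1 F2=1 -> F1&~F2 -> 0
  row 13 [1101]: F1=1 F2=1 -> F1&~F2 -> 0
  row 14 [1110]: F1=1 F2=0 -> F1&~F2 -> 1
  row 15 [1111]: F1=1 F2=0 -> F1&~F2 -> 1
Full result column, 4 rows per line (u,v fixed per line; w,z runs 00..11 left to right):
  rows 0-3 [u,v=00]: 0000  = hex 0
  rows 4-7 [u,v=01]: 0000  = hex 0
  rows 8-11 [u,v=10]: 0000  = hex 0
  rows 12-15 [u,v=11]: 0011  = hex 3
Counterexample vector (row 0 .. row 15) = 0000000000000011
Output column grouped in 4s = 0000 0000 0000 0011 = 0x0003
Convert to decimal digit by digit (value = value*16 + digit):
  0 -> 0
  0*16 + 0 = 0
  0*16 + 0 = 0
  0*16 + 3 = 3
Decimal = 3

3


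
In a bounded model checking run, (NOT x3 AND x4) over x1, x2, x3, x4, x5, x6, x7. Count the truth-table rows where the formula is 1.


Formula: (NOT x3 AND x4) over 7 vars (128 rows)
Evaluate each row (x1, x2, x3, x4, x5, x6, x7 as bits, MSB first):
  row 0 [0000000]: (NOT 0 AND 0) -> 0
  row 1 [0000001]: (NOT 0 AND 0) -> 0
  row 2 [0000010]: (NOT 0 AND 0) -> 0
  row 3 [0000011]: (NOT 0 AND 0) -> 0
  row 4 [0000100]: (NOT 0 AND 0) -> 0
  (every remaining row is evaluated the same way; all 128 results are listed next)
Full result column, 8 rows per line (x1,x2,x3,x4 fixed per line; x5,x6,x7 runs 000..111 left to right):
  rows 0-7 [x1,x2,x3,x4=0000]: 00000000  (ones: 0)
  rows 8-15 [x1,x2,x3,x4=0001]: 11111111  (ones: 8)
  rows 16-23 [x1,x2,x3,x4=0010]: 00000000  (ones: 0)
  rows 24-31 [x1,x2,x3,x4=0011]: 00000000  (ones: 0)
  rows 32-39 [x1,x2,x3,x4=0100]: 00000000  (ones: 0)
  rows 40-47 [x1,x2,x3,x4=0101]: 11111111  (ones: 8)
  rows 48-55 [x1,x2,x3,x4=0110]: 00000000  (ones: 0)
  rows 56-63 [x1,x2,x3,x4=0111]: 00000000  (ones: 0)
  rows 64-71 [x1,x2,x3,x4=1000]: 00000000  (ones: 0)
  rows 72-79 [x1,x2,x3,x4=1001]: 11111111  (ones: 8)
  rows 80-87 [x1,x2,x3,x4=1010]: 00000000  (ones: 0)
  rows 88-95 [x1,x2,x3,x4=1011]: 00000000  (ones: 0)
  rows 96-103 [x1,x2,x3,x4=1100]: 00000000  (ones: 0)
  rows 104-111 [x1,x2,x3,x4=1101]: 11111111  (ones: 8)
  rows 112-119 [x1,x2,x3,x4=1110]: 00000000  (ones: 0)
  rows 120-127 [x1,x2,x3,x4=1111]: 00000000  (ones: 0)
Count of 1-rows = 0+8+0+0+0+8+0+0+0+8+0+0+0+8+0+0 = 32

32


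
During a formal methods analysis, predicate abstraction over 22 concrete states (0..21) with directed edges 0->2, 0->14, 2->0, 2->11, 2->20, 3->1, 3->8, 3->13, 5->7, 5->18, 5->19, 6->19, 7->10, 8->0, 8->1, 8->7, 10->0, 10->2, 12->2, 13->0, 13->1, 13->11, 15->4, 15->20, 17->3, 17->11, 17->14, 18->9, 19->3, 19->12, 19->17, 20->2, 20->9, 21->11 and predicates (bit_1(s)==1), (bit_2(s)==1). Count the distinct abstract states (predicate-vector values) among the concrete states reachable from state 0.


BFS from 0:
Concrete reachable: {0, 2, 9, 11, 14, 20}
Abstract via predicates (bit_1(s)==1), (bit_2(s)==1):
  (0,0) <- {0, 9}
  (0,1) <- {20}
  (1,0) <- {2, 11}
  (1,1) <- {14}
Distinct abstract states = 4

4


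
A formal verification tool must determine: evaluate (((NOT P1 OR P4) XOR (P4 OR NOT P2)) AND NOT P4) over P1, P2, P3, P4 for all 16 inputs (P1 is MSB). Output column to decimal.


Formula: (((NOT P1 OR P4) XOR (P4 OR NOT P2)) AND NOT P4) over P1, P2, P3, P4 (16 rows)
Evaluate each row (bits = P1,P2,P3,P4, MSB first):
  row 0 [0000]: (((NOT 0 OR 0) XOR (0 OR NOT 0)) AND NOT 0) -> 0
  row 1 [0001]: (((NOT 0 OR 1) XOR (1 OR NOT 0)) AND NOT 1) -> 0
  row 2 [0010]: (((NOT 0 OR 0) XOR (0 OR NOT 0)) AND NOT 0) -> 0
  row 3 [0011]: (((NOT 0 OR 1) XOR (1 OR NOT 0)) AND NOT 1) -> 0
  row 4 [0100]: (((NOT 0 OR 0) XOR (0 OR NOT 1)) AND NOT 0) -> 1
  row 5 [0101]: (((NOT 0 OR 1) XOR (1 OR NOT 1)) AND NOT 1) -> 0
  row 6 [0110]: (((NOT 0 OR 0) XOR (0 OR NOT 1)) AND NOT 0) -> 1
  row 7 [0111]: (((NOT 0 OR 1) XOR (1 OR NOT 1)) AND NOT 1) -> 0
  row 8 [1000]: (((NOT 1 OR 0) XOR (0 OR NOT 0)) AND NOT 0) -> 1
  row 9 [1001]: (((NOT 1 OR 1) XOR (1 OR NOT 0)) AND NOT 1) -> 0
  row 10 [1010]: (((NOT 1 OR 0) XOR (0 OR NOT 0)) AND NOT 0) -> 1
  row 11 [1011]: (((NOT 1 OR 1) XOR (1 OR NOT 0)) AND NOT 1) -> 0
  row 12 [1100]: (((NOT 1 OR 0) XOR (0 OR NOT 1)) AND NOT 0) -> 0
  row 13 [1101]: (((NOT 1 OR 1) XOR (1 OR NOT 1)) AND NOT 1) -> 0
  row 14 [1110]: (((NOT 1 OR 0) XOR (0 OR NOT 1)) AND NOT 0) -> 0
  row 15 [1111]: (((NOT 1 OR 1) XOR (1 OR NOT 1)) AND NOT 1) -> 0
Full result column, 4 rows per line (P1,P2 fixed per line; P3,P4 runs 00..11 left to right):
  rows 0-3 [P1,P2=00]: 0000  = hex 0
  rows 4-7 [P1,P2=01]: 1010  = hex A
  rows 8-11 [P1,P2=10]: 1010  = hex A
  rows 12-15 [P1,P2=11]: 0000  = hex 0
Output column (row 0 .. row 15) = 0000101010100000
Output column grouped in 4s = 0000 1010 1010 0000 = 0x0AA0
Convert to decimal digit by digit (value = value*16 + digit):
  0 -> 0
  0*16 + 10 (A) = 10
  10*16 + 10 (A) = 170
  170*16 + 0 = 2720
Decimal = 2720

2720


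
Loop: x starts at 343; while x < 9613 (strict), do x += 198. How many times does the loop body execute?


Step 1: x goes from 343 toward 9613 by 198; the body runs while x<9613, so iterations = ceil((bound-start)/step)
Step 2: Distance=9270
Step 3: ceil(9270/198)=47

47


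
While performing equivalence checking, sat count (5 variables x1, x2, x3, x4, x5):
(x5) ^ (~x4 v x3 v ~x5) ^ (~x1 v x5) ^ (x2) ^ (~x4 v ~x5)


CNF with 5 clauses over 5 vars (32 assignments).
An assignment satisfies CNF iff every clause has >=1 true literal.
Check each row (bits = x1,x2,x3,x4,x5; clause T/F shown):
  row 0 [00000]: clauses=FTTFT -> 0
  row 1 [00001]: clauses=TTTFT -> 0
  row 2 [00010]: clauses=FTTFT -> 0
  row 3 [00011]: clauses=TFTFF -> 0
  row 4 [00100]: clauses=FTTFT -> 0
  row 5 [00101]: clauses=TTTFT -> 0
  row 6 [00110]: clauses=FTTFT -> 0
  row 7 [00111]: clauses=TTTFF -> 0
  row 8 [01000]: clauses=FTTTT -> 0
  row 9 [01001]: clauses=TTTTT -> 1
  row 10 [01010]: clauses=FTTTT -> 0
  row 11 [01011]: clauses=TFTTF -> 0
  row 12 [01100]: clauses=FTTTT -> 0
  row 13 [01101]: clauses=TTTTT -> 1
  row 14 [01110]: clauses=FTTTT -> 0
  row 15 [01111]: clauses=TTTTF -> 0
  row 16 [10000]: clauses=FTFFT -> 0
  row 17 [10001]: clauses=TTTFT -> 0
  row 18 [10010]: clauses=FTFFT -> 0
  row 19 [10011]: clauses=TFTFF -> 0
  row 20 [10100]: clauses=FTFFT -> 0
  row 21 [10101]: clauses=TTTFT -> 0
  row 22 [10110]: clauses=FTFFT -> 0
  row 23 [10111]: clauses=TTTFF -> 0
  row 24 [11000]: clauses=FTFTT -> 0
  row 25 [11001]: clauses=TTTTT -> 1
  row 26 [11010]: clauses=FTFTT -> 0
  row 27 [11011]: clauses=TFTTF -> 0
  row 28 [11100]: clauses=FTFTT -> 0
  row 29 [11101]: clauses=TTTTT -> 1
  row 30 [11110]: clauses=FTFTT -> 0
  row 31 [11111]: clauses=TTTTF -> 0
Full result column, 8 rows per line (x1,x2 fixed per line; x3,x4,x5 runs 000..111 left to right):
  rows 0-7 [x1,x2=00]: 00000000  (ones: 0)
  rows 8-15 [x1,x2=01]: 01000100  (ones: 2)
  rows 16-23 [x1,x2=10]: 00000000  (ones: 0)
  rows 24-31 [x1,x2=11]: 01000100  (ones: 2)
Satisfying assignments = 0+2+0+2 = 4

4


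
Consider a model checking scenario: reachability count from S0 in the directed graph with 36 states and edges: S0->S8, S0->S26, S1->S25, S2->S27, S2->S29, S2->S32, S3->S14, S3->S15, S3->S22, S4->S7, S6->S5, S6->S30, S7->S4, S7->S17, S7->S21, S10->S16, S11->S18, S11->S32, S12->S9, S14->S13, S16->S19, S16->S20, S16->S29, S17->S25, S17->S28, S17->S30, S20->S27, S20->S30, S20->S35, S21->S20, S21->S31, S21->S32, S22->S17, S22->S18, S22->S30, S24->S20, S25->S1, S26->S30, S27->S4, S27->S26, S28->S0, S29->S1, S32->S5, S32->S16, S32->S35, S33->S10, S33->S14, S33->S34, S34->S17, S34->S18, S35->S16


BFS from S0:
  layer 0: {S0}
  layer 1: {S8, S26}
  layer 2: {S30}
Reachable set: {S0, S8, S26, S30}
Count = 4

4


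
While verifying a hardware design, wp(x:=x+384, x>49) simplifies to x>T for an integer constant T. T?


Formula: wp(x:=E, P) = P[E/x] (substitute E for x in postcondition)
Step 1: Postcondition: x>49
Step 2: Substitute x+384 for x: x+384>49
Step 3: Solve for x: x > 49-384 = -335

-335


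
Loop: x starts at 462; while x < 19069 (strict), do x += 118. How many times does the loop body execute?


Step 1: x goes from 462 toward 19069 by 118; the body runs while x<19069, so iterations = ceil((bound-start)/step)
Step 2: Distance=18607
Step 3: ceil(18607/118)=158

158


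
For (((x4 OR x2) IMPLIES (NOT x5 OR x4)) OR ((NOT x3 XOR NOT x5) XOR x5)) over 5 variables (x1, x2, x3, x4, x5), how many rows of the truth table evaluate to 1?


Formula: (((x4 OR x2) IMPLIES (NOT x5 OR x4)) OR ((NOT x3 XOR NOT x5) XOR x5)) over 5 vars (32 rows)
Evaluate each row (x1, x2, x3, x4, x5 as bits, MSB first):
  row 0 [00000]: (((0 OR 0) IMPLIES (NOT 0 OR 0)) OR ((NOT 0 XOR NOT 0) XOR 0)) -> 1
  row 1 [00001]: (((0 OR 0) IMPLIES (NOT 1 OR 0)) OR ((NOT 0 XOR NOT 1) XOR 1)) -> 1
  row 2 [00010]: (((1 OR 0) IMPLIES (NOT 0 OR 1)) OR ((NOT 0 XOR NOT 0) XOR 0)) -> 1
  row 3 [00011]: (((1 OR 0) IMPLIES (NOT 1 OR 1)) OR ((NOT 0 XOR NOT 1) XOR 1)) -> 1
  row 4 [00100]: (((0 OR 0) IMPLIES (NOT 0 OR 0)) OR ((NOT 1 XOR NOT 0) XOR 0)) -> 1
  row 5 [00101]: (((0 OR 0) IMPLIES (NOT 1 OR 0)) OR ((NOT 1 XOR NOT 1) XOR 1)) -> 1
  row 6 [00110]: (((1 OR 0) IMPLIES (NOT 0 OR 1)) OR ((NOT 1 XOR NOT 0) XOR 0)) -> 1
  row 7 [00111]: (((1 OR 0) IMPLIES (NOT 1 OR 1)) OR ((NOT 1 XOR NOT 1) XOR 1)) -> 1
  row 8 [01000]: (((0 OR 1) IMPLIES (NOT 0 OR 0)) OR ((NOT 0 XOR NOT 0) XOR 0)) -> 1
  row 9 [01001]: (((0 OR 1) IMPLIES (NOT 1 OR 0)) OR ((NOT 0 XOR NOT 1) XOR 1)) -> 0
  row 10 [01010]: (((1 OR 1) IMPLIES (NOT 0 OR 1)) OR ((NOT 0 XOR NOT 0) XOR 0)) -> 1
  row 11 [01011]: (((1 OR 1) IMPLIES (NOT 1 OR 1)) OR ((NOT 0 XOR NOT 1) XOR 1)) -> 1
  row 12 [01100]: (((0 OR 1) IMPLIES (NOT 0 OR 0)) OR ((NOT 1 XOR NOT 0) XOR 0)) -> 1
  row 13 [01101]: (((0 OR 1) IMPLIES (NOT 1 OR 0)) OR ((NOT 1 XOR NOT 1) XOR 1)) -> 1
  row 14 [01110]: (((1 OR 1) IMPLIES (NOT 0 OR 1)) OR ((NOT 1 XOR NOT 0) XOR 0)) -> 1
  row 15 [01111]: (((1 OR 1) IMPLIES (NOT 1 OR 1)) OR ((NOT 1 XOR NOT 1) XOR 1)) -> 1
  row 16 [10000]: (((0 OR 0) IMPLIES (NOT 0 OR 0)) OR ((NOT 0 XOR NOT 0) XOR 0)) -> 1
  row 17 [10001]: (((0 OR 0) IMPLIES (NOT 1 OR 0)) OR ((NOT 0 XOR NOT 1) XOR 1)) -> 1
  row 18 [10010]: (((1 OR 0) IMPLIES (NOT 0 OR 1)) OR ((NOT 0 XOR NOT 0) XOR 0)) -> 1
  row 19 [10011]: (((1 OR 0) IMPLIES (NOT 1 OR 1)) OR ((NOT 0 XOR NOT 1) XOR 1)) -> 1
  row 20 [10100]: (((0 OR 0) IMPLIES (NOT 0 OR 0)) OR ((NOT 1 XOR NOT 0) XOR 0)) -> 1
  row 21 [10101]: (((0 OR 0) IMPLIES (NOT 1 OR 0)) OR ((NOT 1 XOR NOT 1) XOR 1)) -> 1
  row 22 [10110]: (((1 OR 0) IMPLIES (NOT 0 OR 1)) OR ((NOT 1 XOR NOT 0) XOR 0)) -> 1
  row 23 [10111]: (((1 OR 0) IMPLIES (NOT 1 OR 1)) OR ((NOT 1 XOR NOT 1) XOR 1)) -> 1
  row 24 [11000]: (((0 OR 1) IMPLIES (NOT 0 OR 0)) OR ((NOT 0 XOR NOT 0) XOR 0)) -> 1
  row 25 [11001]: (((0 OR 1) IMPLIES (NOT 1 OR 0)) OR ((NOT 0 XOR NOT 1) XOR 1)) -> 0
  row 26 [11010]: (((1 OR 1) IMPLIES (NOT 0 OR 1)) OR ((NOT 0 XOR NOT 0) XOR 0)) -> 1
  row 27 [11011]: (((1 OR 1) IMPLIES (NOT 1 OR 1)) OR ((NOT 0 XOR NOT 1) XOR 1)) -> 1
  row 28 [11100]: (((0 OR 1) IMPLIES (NOT 0 OR 0)) OR ((NOT 1 XOR NOT 0) XOR 0)) -> 1
  row 29 [11101]: (((0 OR 1) IMPLIES (NOT 1 OR 0)) OR ((NOT 1 XOR NOT 1) XOR 1)) -> 1
  row 30 [11110]: (((1 OR 1) IMPLIES (NOT 0 OR 1)) OR ((NOT 1 XOR NOT 0) XOR 0)) -> 1
  row 31 [11111]: (((1 OR 1) IMPLIES (NOT 1 OR 1)) OR ((NOT 1 XOR NOT 1) XOR 1)) -> 1
Full result column, 8 rows per line (x1,x2 fixed per line; x3,x4,x5 runs 000..111 left to right):
  rows 0-7 [x1,x2=00]: 11111111  (ones: 8)
  rows 8-15 [x1,x2=01]: 10111111  (ones: 7)
  rows 16-23 [x1,x2=10]: 11111111  (ones: 8)
  rows 24-31 [x1,x2=11]: 10111111  (ones: 7)
Count of 1-rows = 8+7+8+7 = 30

30


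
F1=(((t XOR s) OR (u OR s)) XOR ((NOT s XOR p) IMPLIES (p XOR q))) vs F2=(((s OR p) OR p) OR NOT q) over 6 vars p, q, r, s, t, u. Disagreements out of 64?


F1 = (((t XOR s) OR (u OR s)) XOR ((NOT s XOR p) IMPLIES (p XOR q)))
F2 = (((s OR p) OR p) OR NOT q)
Evaluate both on each of 64 rows (bits = p,q,r,s,t,u):
  row 0 [000000]: F1=0 F2=1 (differ) -> 1
  row 1 [000001]: F1=1 F2=1 -> 0
  row 2 [000010]: F1=1 F2=1 -> 0
  row 3 [000011]: F1=1 F2=1 -> 0
  row 4 [000100]: F1=0 F2=1 (differ) -> 1
  (every remaining row is evaluated the same way; all 64 results are listed next)
Full result column, 8 rows per line (p,q,r fixed per line; s,t,u runs 000..111 left to right):
  rows 0-7 [p,q,r=000]: 10001111  (ones: 5)
  rows 8-15 [p,q,r=001]: 10001111  (ones: 5)
  rows 16-23 [p,q,r=010]: 10001111  (ones: 5)
  rows 24-31 [p,q,r=011]: 10001111  (ones: 5)
  rows 32-39 [p,q,r=100]: 01111111  (ones: 7)
  rows 40-47 [p,q,r=101]: 01111111  (ones: 7)
  rows 48-55 [p,q,r=110]: 01110000  (ones: 3)
  rows 56-63 [p,q,r=111]: 01110000  (ones: 3)
Disagreements = 5+5+5+5+7+7+3+3 = 40

40


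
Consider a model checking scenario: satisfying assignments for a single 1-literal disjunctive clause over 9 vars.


Step 1: Total=2^9=512
Step 2: Unsat when all 1 false: 2^8=256
Step 3: Sat=512-256=256

256


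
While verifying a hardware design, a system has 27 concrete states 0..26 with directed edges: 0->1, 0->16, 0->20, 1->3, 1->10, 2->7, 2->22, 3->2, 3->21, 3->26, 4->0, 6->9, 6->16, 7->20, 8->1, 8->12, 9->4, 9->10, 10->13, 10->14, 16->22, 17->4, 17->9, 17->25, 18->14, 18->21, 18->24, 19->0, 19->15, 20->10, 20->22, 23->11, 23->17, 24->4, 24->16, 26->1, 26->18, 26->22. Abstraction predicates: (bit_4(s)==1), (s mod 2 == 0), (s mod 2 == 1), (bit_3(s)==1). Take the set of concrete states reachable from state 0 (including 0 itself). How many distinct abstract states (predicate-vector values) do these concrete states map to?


BFS from 0:
Concrete reachable: {0, 1, 2, 3, 4, 7, 10, 13, 14, 16, 18, 20, 21, 22, 24, 26}
Abstract via predicates (bit_4(s)==1), (s mod 2 == 0), (s mod 2 == 1), (bit_3(s)==1):
  (0,0,1,0) <- {1, 3, 7}
  (0,0,1,1) <- {13}
  (0,1,0,0) <- {0, 2, 4}
  (0,1,0,1) <- {10, 14}
  (1,0,1,0) <- {21}
  (1,1,0,0) <- {16, 18, 20, 22}
  (1,1,0,1) <- {24, 26}
Distinct abstract states = 7

7


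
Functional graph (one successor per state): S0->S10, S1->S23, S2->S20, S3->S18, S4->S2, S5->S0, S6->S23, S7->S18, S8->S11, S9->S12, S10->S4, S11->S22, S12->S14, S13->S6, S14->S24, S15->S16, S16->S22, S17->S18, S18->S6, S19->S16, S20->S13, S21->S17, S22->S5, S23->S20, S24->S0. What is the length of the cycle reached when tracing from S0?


Trace from S0 until a state repeats:
  S0 -> S10 -> S4 -> S2 -> S20 -> S13 -> S6 -> S23 -> S20
S20 first seen at step 4, revisited at step 8.
Cycle length = 8 - 4 = 4

4


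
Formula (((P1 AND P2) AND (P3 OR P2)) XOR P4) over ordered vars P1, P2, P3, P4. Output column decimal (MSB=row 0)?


Formula: (((P1 AND P2) AND (P3 OR P2)) XOR P4) over P1, P2, P3, P4 (16 rows)
Evaluate each row (bits = P1,P2,P3,P4, MSB first):
  row 0 [0000]: (((0 AND 0) AND (0 OR 0)) XOR 0) -> 0
  row 1 [0001]: (((0 AND 0) AND (0 OR 0)) XOR 1) -> 1
  row 2 [0010]: (((0 AND 0) AND (1 OR 0)) XOR 0) -> 0
  row 3 [0011]: (((0 AND 0) AND (1 OR 0)) XOR 1) -> 1
  row 4 [0100]: (((0 AND 1) AND (0 OR 1)) XOR 0) -> 0
  row 5 [0101]: (((0 AND 1) AND (0 OR 1)) XOR 1) -> 1
  row 6 [0110]: (((0 AND 1) AND (1 OR 1)) XOR 0) -> 0
  row 7 [0111]: (((0 AND 1) AND (1 OR 1)) XOR 1) -> 1
  row 8 [1000]: (((1 AND 0) AND (0 OR 0)) XOR 0) -> 0
  row 9 [1001]: (((1 AND 0) AND (0 OR 0)) XOR 1) -> 1
  row 10 [1010]: (((1 AND 0) AND (1 OR 0)) XOR 0) -> 0
  row 11 [1011]: (((1 AND 0) AND (1 OR 0)) XOR 1) -> 1
  row 12 [1100]: (((1 AND 1) AND (0 OR 1)) XOR 0) -> 1
  row 13 [1101]: (((1 AND 1) AND (0 OR 1)) XOR 1) -> 0
  row 14 [1110]: (((1 AND 1) AND (1 OR 1)) XOR 0) -> 1
  row 15 [1111]: (((1 AND 1) AND (1 OR 1)) XOR 1) -> 0
Full result column, 4 rows per line (P1,P2 fixed per line; P3,P4 runs 00..11 left to right):
  rows 0-3 [P1,P2=00]: 0101  = hex 5
  rows 4-7 [P1,P2=01]: 0101  = hex 5
  rows 8-11 [P1,P2=10]: 0101  = hex 5
  rows 12-15 [P1,P2=11]: 1010  = hex A
Output column (row 0 .. row 15) = 0101010101011010
Output column grouped in 4s = 0101 0101 0101 1010 = 0x555A
Convert to decimal digit by digit (value = value*16 + digit):
  5 -> 5
  5*16 + 5 = 85
  85*16 + 5 = 1365
  1365*16 + 10 (A) = 21850
Decimal = 21850

21850


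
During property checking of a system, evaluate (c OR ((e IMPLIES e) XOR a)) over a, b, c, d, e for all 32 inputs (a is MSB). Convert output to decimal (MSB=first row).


Formula: (c OR ((e IMPLIES e) XOR a)) over a, b, c, d, e (32 rows)
Evaluate each row (bits = a,b,c,d,e, MSB first):
  row 0 [00000]: (0 OR ((0 IMPLIES 0) XOR 0)) -> 1
  row 1 [00001]: (0 OR ((1 IMPLIES 1) XOR 0)) -> 1
  row 2 [00010]: (0 OR ((0 IMPLIES 0) XOR 0)) -> 1
  row 3 [00011]: (0 OR ((1 IMPLIES 1) XOR 0)) -> 1
  row 4 [00100]: (1 OR ((0 IMPLIES 0) XOR 0)) -> 1
  row 5 [00101]: (1 OR ((1 IMPLIES 1) XOR 0)) -> 1
  row 6 [00110]: (1 OR ((0 IMPLIES 0) XOR 0)) -> 1
  row 7 [00111]: (1 OR ((1 IMPLIES 1) XOR 0)) -> 1
  row 8 [01000]: (0 OR ((0 IMPLIES 0) XOR 0)) -> 1
  row 9 [01001]: (0 OR ((1 IMPLIES 1) XOR 0)) -> 1
  row 10 [01010]: (0 OR ((0 IMPLIES 0) XOR 0)) -> 1
  row 11 [01011]: (0 OR ((1 IMPLIES 1) XOR 0)) -> 1
  row 12 [01100]: (1 OR ((0 IMPLIES 0) XOR 0)) -> 1
  row 13 [01101]: (1 OR ((1 IMPLIES 1) XOR 0)) -> 1
  row 14 [01110]: (1 OR ((0 IMPLIES 0) XOR 0)) -> 1
  row 15 [01111]: (1 OR ((1 IMPLIES 1) XOR 0)) -> 1
  row 16 [10000]: (0 OR ((0 IMPLIES 0) XOR 1)) -> 0
  row 17 [10001]: (0 OR ((1 IMPLIES 1) XOR 1)) -> 0
  row 18 [10010]: (0 OR ((0 IMPLIES 0) XOR 1)) -> 0
  row 19 [10011]: (0 OR ((1 IMPLIES 1) XOR 1)) -> 0
  row 20 [10100]: (1 OR ((0 IMPLIES 0) XOR 1)) -> 1
  row 21 [10101]: (1 OR ((1 IMPLIES 1) XOR 1)) -> 1
  row 22 [10110]: (1 OR ((0 IMPLIES 0) XOR 1)) -> 1
  row 23 [10111]: (1 OR ((1 IMPLIES 1) XOR 1)) -> 1
  row 24 [11000]: (0 OR ((0 IMPLIES 0) XOR 1)) -> 0
  row 25 [11001]: (0 OR ((1 IMPLIES 1) XOR 1)) -> 0
  row 26 [11010]: (0 OR ((0 IMPLIES 0) XOR 1)) -> 0
  row 27 [11011]: (0 OR ((1 IMPLIES 1) XOR 1)) -> 0
  row 28 [11100]: (1 OR ((0 IMPLIES 0) XOR 1)) -> 1
  row 29 [11101]: (1 OR ((1 IMPLIES 1) XOR 1)) -> 1
  row 30 [11110]: (1 OR ((0 IMPLIES 0) XOR 1)) -> 1
  row 31 [11111]: (1 OR ((1 IMPLIES 1) XOR 1)) -> 1
Full result column, 4 rows per line (a,b,c fixed per line; d,e runs 00..11 left to right):
  rows 0-3 [a,b,c=000]: 1111  = hex F
  rows 4-7 [a,b,c=001]: 1111  = hex F
  rows 8-11 [a,b,c=010]: 1111  = hex F
  rows 12-15 [a,b,c=011]: 1111  = hex F
  rows 16-19 [a,b,c=100]: 0000  = hex 0
  rows 20-23 [a,b,c=101]: 1111  = hex F
  rows 24-27 [a,b,c=110]: 0000  = hex 0
  rows 28-31 [a,b,c=111]: 1111  = hex F
Output column (row 0 .. row 31) = 11111111111111110000111100001111
Output column grouped in 4s = 1111 1111 1111 1111 0000 1111 0000 1111 = 0xFFFF0F0F
Convert to decimal digit by digit (value = value*16 + digit):
  F -> 15
  15*16 + 15 (F) = 255
  255*16 + 15 (F) = 4095
  4095*16 + 15 (F) = 65535
  65535*16 + 0 = 1048560
  1048560*16 + 15 (F) = 16776975
  16776975*16 + 0 = 268431600
  268431600*16 + 15 (F) = 4294905615
Decimal = 4294905615

4294905615
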